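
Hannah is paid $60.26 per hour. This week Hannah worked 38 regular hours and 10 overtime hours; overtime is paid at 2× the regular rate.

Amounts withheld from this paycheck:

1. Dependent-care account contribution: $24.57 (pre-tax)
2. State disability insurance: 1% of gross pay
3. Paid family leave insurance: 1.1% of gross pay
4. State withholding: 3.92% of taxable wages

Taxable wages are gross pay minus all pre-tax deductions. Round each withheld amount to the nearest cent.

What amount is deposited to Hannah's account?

$3,261.07

Regular pay: 38 × $60.26 = $2,289.88
Overtime pay: 10 × $60.26 × 2 = $1,205.20
Gross pay = $2,289.88 + $1,205.20 = $3,495.08
Dependent-care account contribution: $24.57
Taxable wages = $3,495.08 − $24.57 = $3,470.51
State withholding: $3,470.51 × 0.0392 = $136.04
State disability insurance: $3,495.08 × 0.01 = $34.95
Paid family leave insurance: $3,495.08 × 0.011 = $38.45
Total deductions = $24.57 + $136.04 + $34.95 + $38.45 = $234.01
Net pay = $3,495.08 − $234.01 = $3,261.07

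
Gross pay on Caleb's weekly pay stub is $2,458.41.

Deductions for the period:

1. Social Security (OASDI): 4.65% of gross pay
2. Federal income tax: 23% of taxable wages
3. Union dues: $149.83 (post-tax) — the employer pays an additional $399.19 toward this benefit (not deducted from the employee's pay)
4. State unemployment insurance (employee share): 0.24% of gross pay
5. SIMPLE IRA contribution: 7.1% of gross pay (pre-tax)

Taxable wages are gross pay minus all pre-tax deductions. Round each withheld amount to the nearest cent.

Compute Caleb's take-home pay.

SIMPLE IRA contribution: $2,458.41 × 0.071 = $174.55
Taxable wages = $2,458.41 − $174.55 = $2,283.86
Federal income tax: $2,283.86 × 0.23 = $525.29
State unemployment insurance (employee share): $2,458.41 × 0.0024 = $5.90
Social Security (OASDI): $2,458.41 × 0.0465 = $114.32
Union dues: $149.83
(Employer's $399.19 toward union dues is not withheld from the employee.)
Total deductions = $174.55 + $525.29 + $5.90 + $114.32 + $149.83 = $969.89
Net pay = $2,458.41 − $969.89 = $1,488.52

$1,488.52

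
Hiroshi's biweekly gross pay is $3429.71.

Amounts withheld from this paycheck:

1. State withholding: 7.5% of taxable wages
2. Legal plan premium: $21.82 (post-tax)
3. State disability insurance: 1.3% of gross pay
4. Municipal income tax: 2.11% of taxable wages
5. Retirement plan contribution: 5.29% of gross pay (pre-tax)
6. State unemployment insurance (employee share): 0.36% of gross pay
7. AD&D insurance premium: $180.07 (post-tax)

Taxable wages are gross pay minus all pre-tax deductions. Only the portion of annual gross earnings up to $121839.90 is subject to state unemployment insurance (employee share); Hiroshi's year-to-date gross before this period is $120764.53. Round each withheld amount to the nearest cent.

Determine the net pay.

Retirement plan contribution: $3429.71 × 0.0529 = $181.43
Taxable wages = $3429.71 − $181.43 = $3248.28
State withholding: $3248.28 × 0.075 = $243.62
Municipal income tax: $3248.28 × 0.0211 = $68.54
State unemployment insurance (employee share): only $121839.90 − $120764.53 = $1075.37 of this check is subject → $1075.37 × 0.0036 = $3.87
State disability insurance: $3429.71 × 0.013 = $44.59
Legal plan premium: $21.82
AD&D insurance premium: $180.07
Total deductions = $181.43 + $243.62 + $68.54 + $3.87 + $44.59 + $21.82 + $180.07 = $743.94
Net pay = $3429.71 − $743.94 = $2685.77

$2685.77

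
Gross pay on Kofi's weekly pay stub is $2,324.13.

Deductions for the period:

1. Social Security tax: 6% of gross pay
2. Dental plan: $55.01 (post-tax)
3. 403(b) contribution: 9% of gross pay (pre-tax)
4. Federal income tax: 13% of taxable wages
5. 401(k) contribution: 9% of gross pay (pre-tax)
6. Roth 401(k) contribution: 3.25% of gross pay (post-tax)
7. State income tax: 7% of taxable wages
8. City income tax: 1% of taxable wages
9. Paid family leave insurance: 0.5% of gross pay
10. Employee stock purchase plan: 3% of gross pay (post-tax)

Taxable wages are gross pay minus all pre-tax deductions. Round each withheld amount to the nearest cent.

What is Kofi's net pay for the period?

$1,154.24

401(k) contribution: $2,324.13 × 0.09 = $209.17
403(b) contribution: $2,324.13 × 0.09 = $209.17
Pre-tax total = $209.17 + $209.17 = $418.34
Taxable wages = $2,324.13 − $418.34 = $1,905.79
City income tax: $1,905.79 × 0.01 = $19.06
Federal income tax: $1,905.79 × 0.13 = $247.75
State income tax: $1,905.79 × 0.07 = $133.41
Social Security tax: $2,324.13 × 0.06 = $139.45
Paid family leave insurance: $2,324.13 × 0.005 = $11.62
Employee stock purchase plan: $2,324.13 × 0.03 = $69.72
Roth 401(k) contribution: $2,324.13 × 0.0325 = $75.53
Dental plan: $55.01
Total deductions = $209.17 + $209.17 + $19.06 + $247.75 + $133.41 + $139.45 + $11.62 + $69.72 + $75.53 + $55.01 = $1,169.89
Net pay = $2,324.13 − $1,169.89 = $1,154.24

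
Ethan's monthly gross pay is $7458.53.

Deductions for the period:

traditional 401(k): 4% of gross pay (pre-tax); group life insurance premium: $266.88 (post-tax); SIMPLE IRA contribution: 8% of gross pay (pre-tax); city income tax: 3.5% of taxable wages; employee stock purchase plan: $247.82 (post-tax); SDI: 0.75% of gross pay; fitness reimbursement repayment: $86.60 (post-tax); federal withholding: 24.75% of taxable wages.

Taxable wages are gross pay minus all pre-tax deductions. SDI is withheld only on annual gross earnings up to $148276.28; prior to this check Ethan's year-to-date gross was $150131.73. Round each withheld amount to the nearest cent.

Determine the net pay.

Traditional 401(k): $7458.53 × 0.04 = $298.34
SIMPLE IRA contribution: $7458.53 × 0.08 = $596.68
Pre-tax total = $298.34 + $596.68 = $895.02
Taxable wages = $7458.53 − $895.02 = $6563.51
Federal withholding: $6563.51 × 0.2475 = $1624.47
City income tax: $6563.51 × 0.035 = $229.72
SDI: annual cap $148276.28 already reached (YTD $150131.73), so $0.00
Employee stock purchase plan: $247.82
Group life insurance premium: $266.88
Fitness reimbursement repayment: $86.60
Total deductions = $298.34 + $596.68 + $1624.47 + $229.72 + $0.00 + $247.82 + $266.88 + $86.60 = $3350.51
Net pay = $7458.53 − $3350.51 = $4108.02

$4108.02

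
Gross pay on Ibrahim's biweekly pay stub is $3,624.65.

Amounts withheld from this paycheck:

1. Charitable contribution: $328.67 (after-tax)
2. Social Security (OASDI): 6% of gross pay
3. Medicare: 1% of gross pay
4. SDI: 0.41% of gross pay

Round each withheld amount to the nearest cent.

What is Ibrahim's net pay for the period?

$3,027.39

SDI: $3,624.65 × 0.0041 = $14.86
Medicare: $3,624.65 × 0.01 = $36.25
Social Security (OASDI): $3,624.65 × 0.06 = $217.48
Charitable contribution: $328.67
Total deductions = $14.86 + $36.25 + $217.48 + $328.67 = $597.26
Net pay = $3,624.65 − $597.26 = $3,027.39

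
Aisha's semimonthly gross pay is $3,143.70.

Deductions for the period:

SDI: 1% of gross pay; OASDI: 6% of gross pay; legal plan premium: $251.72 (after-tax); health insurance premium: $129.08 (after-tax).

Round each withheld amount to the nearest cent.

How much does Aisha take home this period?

$2,542.84

SDI: $3,143.70 × 0.01 = $31.44
OASDI: $3,143.70 × 0.06 = $188.62
Health insurance premium: $129.08
Legal plan premium: $251.72
Total deductions = $31.44 + $188.62 + $129.08 + $251.72 = $600.86
Net pay = $3,143.70 − $600.86 = $2,542.84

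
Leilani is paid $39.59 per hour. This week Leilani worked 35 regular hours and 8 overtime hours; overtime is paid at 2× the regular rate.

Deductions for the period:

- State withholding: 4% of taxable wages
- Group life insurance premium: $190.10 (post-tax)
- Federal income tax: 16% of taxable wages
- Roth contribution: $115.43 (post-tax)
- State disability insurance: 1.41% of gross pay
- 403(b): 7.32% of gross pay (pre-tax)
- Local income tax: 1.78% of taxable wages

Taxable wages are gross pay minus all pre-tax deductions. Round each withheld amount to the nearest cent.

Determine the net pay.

$1129.72

Regular pay: 35 × $39.59 = $1385.65
Overtime pay: 8 × $39.59 × 2 = $633.44
Gross pay = $1385.65 + $633.44 = $2019.09
403(b): $2019.09 × 0.0732 = $147.80
Taxable wages = $2019.09 − $147.80 = $1871.29
Local income tax: $1871.29 × 0.0178 = $33.31
State withholding: $1871.29 × 0.04 = $74.85
Federal income tax: $1871.29 × 0.16 = $299.41
State disability insurance: $2019.09 × 0.0141 = $28.47
Group life insurance premium: $190.10
Roth contribution: $115.43
Total deductions = $147.80 + $33.31 + $74.85 + $299.41 + $28.47 + $190.10 + $115.43 = $889.37
Net pay = $2019.09 − $889.37 = $1129.72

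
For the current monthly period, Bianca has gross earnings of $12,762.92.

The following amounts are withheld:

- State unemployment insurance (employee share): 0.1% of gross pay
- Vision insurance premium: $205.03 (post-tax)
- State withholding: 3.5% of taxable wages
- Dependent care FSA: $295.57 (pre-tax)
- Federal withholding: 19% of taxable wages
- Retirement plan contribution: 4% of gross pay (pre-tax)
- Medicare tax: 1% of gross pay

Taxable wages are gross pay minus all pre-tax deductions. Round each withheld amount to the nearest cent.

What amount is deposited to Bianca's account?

$8,921.12

Retirement plan contribution: $12,762.92 × 0.04 = $510.52
Dependent care FSA: $295.57
Pre-tax total = $510.52 + $295.57 = $806.09
Taxable wages = $12,762.92 − $806.09 = $11,956.83
State withholding: $11,956.83 × 0.035 = $418.49
Federal withholding: $11,956.83 × 0.19 = $2,271.80
Medicare tax: $12,762.92 × 0.01 = $127.63
State unemployment insurance (employee share): $12,762.92 × 0.001 = $12.76
Vision insurance premium: $205.03
Total deductions = $510.52 + $295.57 + $418.49 + $2,271.80 + $127.63 + $12.76 + $205.03 = $3,841.80
Net pay = $12,762.92 − $3,841.80 = $8,921.12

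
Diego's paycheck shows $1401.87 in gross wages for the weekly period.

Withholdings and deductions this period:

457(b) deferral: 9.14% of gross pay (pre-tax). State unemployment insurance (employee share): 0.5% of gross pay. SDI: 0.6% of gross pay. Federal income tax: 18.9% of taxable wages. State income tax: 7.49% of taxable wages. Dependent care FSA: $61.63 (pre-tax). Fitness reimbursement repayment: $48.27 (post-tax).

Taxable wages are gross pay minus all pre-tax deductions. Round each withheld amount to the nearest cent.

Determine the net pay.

$828.54

Dependent care FSA: $61.63
457(b) deferral: $1401.87 × 0.0914 = $128.13
Pre-tax total = $61.63 + $128.13 = $189.76
Taxable wages = $1401.87 − $189.76 = $1212.11
Federal income tax: $1212.11 × 0.189 = $229.09
State income tax: $1212.11 × 0.0749 = $90.79
State unemployment insurance (employee share): $1401.87 × 0.005 = $7.01
SDI: $1401.87 × 0.006 = $8.41
Fitness reimbursement repayment: $48.27
Total deductions = $61.63 + $128.13 + $229.09 + $90.79 + $7.01 + $8.41 + $48.27 = $573.33
Net pay = $1401.87 − $573.33 = $828.54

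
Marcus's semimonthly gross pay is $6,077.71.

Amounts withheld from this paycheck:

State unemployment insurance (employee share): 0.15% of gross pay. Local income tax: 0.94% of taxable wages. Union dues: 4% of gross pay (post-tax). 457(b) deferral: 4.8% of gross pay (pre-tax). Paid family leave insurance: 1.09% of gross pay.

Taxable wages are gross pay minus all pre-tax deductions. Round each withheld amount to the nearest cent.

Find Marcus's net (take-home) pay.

$5,413.11

457(b) deferral: $6,077.71 × 0.048 = $291.73
Taxable wages = $6,077.71 − $291.73 = $5,785.98
Local income tax: $5,785.98 × 0.0094 = $54.39
State unemployment insurance (employee share): $6,077.71 × 0.0015 = $9.12
Paid family leave insurance: $6,077.71 × 0.0109 = $66.25
Union dues: $6,077.71 × 0.04 = $243.11
Total deductions = $291.73 + $54.39 + $9.12 + $66.25 + $243.11 = $664.60
Net pay = $6,077.71 − $664.60 = $5,413.11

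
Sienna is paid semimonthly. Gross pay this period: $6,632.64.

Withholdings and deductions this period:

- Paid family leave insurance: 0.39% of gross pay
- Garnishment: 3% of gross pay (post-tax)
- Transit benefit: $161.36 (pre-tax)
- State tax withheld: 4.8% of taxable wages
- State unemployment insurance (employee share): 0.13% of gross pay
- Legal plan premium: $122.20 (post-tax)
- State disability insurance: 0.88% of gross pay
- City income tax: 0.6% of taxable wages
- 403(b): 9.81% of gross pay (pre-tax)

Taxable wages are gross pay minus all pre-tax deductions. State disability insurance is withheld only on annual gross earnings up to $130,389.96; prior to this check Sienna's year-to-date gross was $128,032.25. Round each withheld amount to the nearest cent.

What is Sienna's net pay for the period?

403(b): $6,632.64 × 0.0981 = $650.66
Transit benefit: $161.36
Pre-tax total = $650.66 + $161.36 = $812.02
Taxable wages = $6,632.64 − $812.02 = $5,820.62
City income tax: $5,820.62 × 0.006 = $34.92
State tax withheld: $5,820.62 × 0.048 = $279.39
State unemployment insurance (employee share): $6,632.64 × 0.0013 = $8.62
State disability insurance: only $130,389.96 − $128,032.25 = $2,357.71 of this check is subject → $2,357.71 × 0.0088 = $20.75
Paid family leave insurance: $6,632.64 × 0.0039 = $25.87
Legal plan premium: $122.20
Garnishment: $6,632.64 × 0.03 = $198.98
Total deductions = $650.66 + $161.36 + $34.92 + $279.39 + $8.62 + $20.75 + $25.87 + $122.20 + $198.98 = $1,502.75
Net pay = $6,632.64 − $1,502.75 = $5,129.89

$5,129.89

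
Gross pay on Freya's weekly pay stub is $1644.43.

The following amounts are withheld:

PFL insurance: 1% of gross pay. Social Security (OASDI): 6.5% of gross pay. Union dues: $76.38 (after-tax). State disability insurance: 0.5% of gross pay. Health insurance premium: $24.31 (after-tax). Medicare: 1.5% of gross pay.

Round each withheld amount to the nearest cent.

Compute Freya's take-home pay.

PFL insurance: $1644.43 × 0.01 = $16.44
Social Security (OASDI): $1644.43 × 0.065 = $106.89
State disability insurance: $1644.43 × 0.005 = $8.22
Medicare: $1644.43 × 0.015 = $24.67
Union dues: $76.38
Health insurance premium: $24.31
Total deductions = $16.44 + $106.89 + $8.22 + $24.67 + $76.38 + $24.31 = $256.91
Net pay = $1644.43 − $256.91 = $1387.52

$1387.52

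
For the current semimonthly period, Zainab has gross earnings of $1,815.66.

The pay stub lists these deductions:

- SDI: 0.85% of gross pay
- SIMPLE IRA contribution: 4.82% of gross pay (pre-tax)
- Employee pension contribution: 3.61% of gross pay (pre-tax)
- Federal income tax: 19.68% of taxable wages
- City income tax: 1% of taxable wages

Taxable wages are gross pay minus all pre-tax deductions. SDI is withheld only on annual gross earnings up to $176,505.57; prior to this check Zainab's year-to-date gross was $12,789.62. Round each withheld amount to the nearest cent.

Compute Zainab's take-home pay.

SIMPLE IRA contribution: $1,815.66 × 0.0482 = $87.51
Employee pension contribution: $1,815.66 × 0.0361 = $65.55
Pre-tax total = $87.51 + $65.55 = $153.06
Taxable wages = $1,815.66 − $153.06 = $1,662.60
Federal income tax: $1,662.60 × 0.1968 = $327.20
City income tax: $1,662.60 × 0.01 = $16.63
SDI: cap not yet reached, full $1,815.66 is subject → $1,815.66 × 0.0085 = $15.43
Total deductions = $87.51 + $65.55 + $327.20 + $16.63 + $15.43 = $512.32
Net pay = $1,815.66 − $512.32 = $1,303.34

$1,303.34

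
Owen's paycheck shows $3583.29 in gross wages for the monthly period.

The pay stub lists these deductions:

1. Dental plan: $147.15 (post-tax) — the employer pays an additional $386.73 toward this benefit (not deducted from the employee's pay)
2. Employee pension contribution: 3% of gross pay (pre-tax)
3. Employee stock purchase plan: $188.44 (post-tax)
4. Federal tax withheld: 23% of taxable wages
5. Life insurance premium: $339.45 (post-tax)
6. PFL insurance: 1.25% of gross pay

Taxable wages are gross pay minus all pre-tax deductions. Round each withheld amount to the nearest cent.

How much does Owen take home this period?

$1956.53

Employee pension contribution: $3583.29 × 0.03 = $107.50
Taxable wages = $3583.29 − $107.50 = $3475.79
Federal tax withheld: $3475.79 × 0.23 = $799.43
PFL insurance: $3583.29 × 0.0125 = $44.79
Dental plan: $147.15
Life insurance premium: $339.45
Employee stock purchase plan: $188.44
(Employer's $386.73 toward dental plan is not withheld from the employee.)
Total deductions = $107.50 + $799.43 + $44.79 + $147.15 + $339.45 + $188.44 = $1626.76
Net pay = $3583.29 − $1626.76 = $1956.53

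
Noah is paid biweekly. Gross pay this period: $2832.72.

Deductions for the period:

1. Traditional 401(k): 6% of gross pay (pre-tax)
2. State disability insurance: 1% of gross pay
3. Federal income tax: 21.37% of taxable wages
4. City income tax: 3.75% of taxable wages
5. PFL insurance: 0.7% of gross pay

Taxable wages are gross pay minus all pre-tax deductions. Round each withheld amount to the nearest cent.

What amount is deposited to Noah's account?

Traditional 401(k): $2832.72 × 0.06 = $169.96
Taxable wages = $2832.72 − $169.96 = $2662.76
City income tax: $2662.76 × 0.0375 = $99.85
Federal income tax: $2662.76 × 0.2137 = $569.03
PFL insurance: $2832.72 × 0.007 = $19.83
State disability insurance: $2832.72 × 0.01 = $28.33
Total deductions = $169.96 + $99.85 + $569.03 + $19.83 + $28.33 = $887.00
Net pay = $2832.72 − $887.00 = $1945.72

$1945.72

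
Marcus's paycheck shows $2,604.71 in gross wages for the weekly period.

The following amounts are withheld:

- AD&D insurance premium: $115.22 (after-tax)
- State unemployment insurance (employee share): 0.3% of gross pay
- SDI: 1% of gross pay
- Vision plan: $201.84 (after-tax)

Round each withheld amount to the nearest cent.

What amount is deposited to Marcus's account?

$2,253.79

State unemployment insurance (employee share): $2,604.71 × 0.003 = $7.81
SDI: $2,604.71 × 0.01 = $26.05
AD&D insurance premium: $115.22
Vision plan: $201.84
Total deductions = $7.81 + $26.05 + $115.22 + $201.84 = $350.92
Net pay = $2,604.71 − $350.92 = $2,253.79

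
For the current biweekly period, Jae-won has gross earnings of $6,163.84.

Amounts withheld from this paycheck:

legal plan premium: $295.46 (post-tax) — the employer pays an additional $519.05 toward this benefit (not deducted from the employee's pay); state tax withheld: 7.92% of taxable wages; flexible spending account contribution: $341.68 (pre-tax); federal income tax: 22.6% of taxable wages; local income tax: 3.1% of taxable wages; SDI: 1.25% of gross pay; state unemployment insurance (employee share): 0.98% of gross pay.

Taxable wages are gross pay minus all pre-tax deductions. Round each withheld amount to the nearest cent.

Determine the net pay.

Flexible spending account contribution: $341.68
Taxable wages = $6,163.84 − $341.68 = $5,822.16
State tax withheld: $5,822.16 × 0.0792 = $461.12
Federal income tax: $5,822.16 × 0.226 = $1,315.81
Local income tax: $5,822.16 × 0.031 = $180.49
SDI: $6,163.84 × 0.0125 = $77.05
State unemployment insurance (employee share): $6,163.84 × 0.0098 = $60.41
Legal plan premium: $295.46
(Employer's $519.05 toward legal plan premium is not withheld from the employee.)
Total deductions = $341.68 + $461.12 + $1,315.81 + $180.49 + $77.05 + $60.41 + $295.46 = $2,732.02
Net pay = $6,163.84 − $2,732.02 = $3,431.82

$3,431.82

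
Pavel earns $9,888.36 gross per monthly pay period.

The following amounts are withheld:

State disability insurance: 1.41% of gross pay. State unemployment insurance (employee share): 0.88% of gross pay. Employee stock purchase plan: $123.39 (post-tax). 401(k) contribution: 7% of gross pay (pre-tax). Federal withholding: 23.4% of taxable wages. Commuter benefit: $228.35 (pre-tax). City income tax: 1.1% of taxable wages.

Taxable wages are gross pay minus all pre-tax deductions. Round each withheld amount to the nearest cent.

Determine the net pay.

$6,420.86

Commuter benefit: $228.35
401(k) contribution: $9,888.36 × 0.07 = $692.19
Pre-tax total = $228.35 + $692.19 = $920.54
Taxable wages = $9,888.36 − $920.54 = $8,967.82
City income tax: $8,967.82 × 0.011 = $98.65
Federal withholding: $8,967.82 × 0.234 = $2,098.47
State unemployment insurance (employee share): $9,888.36 × 0.0088 = $87.02
State disability insurance: $9,888.36 × 0.0141 = $139.43
Employee stock purchase plan: $123.39
Total deductions = $228.35 + $692.19 + $98.65 + $2,098.47 + $87.02 + $139.43 + $123.39 = $3,467.50
Net pay = $9,888.36 − $3,467.50 = $6,420.86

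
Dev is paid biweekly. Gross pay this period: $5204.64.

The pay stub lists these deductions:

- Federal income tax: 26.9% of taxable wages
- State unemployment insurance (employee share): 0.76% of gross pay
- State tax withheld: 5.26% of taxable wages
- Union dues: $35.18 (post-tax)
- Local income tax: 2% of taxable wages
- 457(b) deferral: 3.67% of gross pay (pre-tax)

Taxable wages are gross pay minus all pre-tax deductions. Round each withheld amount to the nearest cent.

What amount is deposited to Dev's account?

$3226.23

457(b) deferral: $5204.64 × 0.0367 = $191.01
Taxable wages = $5204.64 − $191.01 = $5013.63
State tax withheld: $5013.63 × 0.0526 = $263.72
Federal income tax: $5013.63 × 0.269 = $1348.67
Local income tax: $5013.63 × 0.02 = $100.27
State unemployment insurance (employee share): $5204.64 × 0.0076 = $39.56
Union dues: $35.18
Total deductions = $191.01 + $263.72 + $1348.67 + $100.27 + $39.56 + $35.18 = $1978.41
Net pay = $5204.64 − $1978.41 = $3226.23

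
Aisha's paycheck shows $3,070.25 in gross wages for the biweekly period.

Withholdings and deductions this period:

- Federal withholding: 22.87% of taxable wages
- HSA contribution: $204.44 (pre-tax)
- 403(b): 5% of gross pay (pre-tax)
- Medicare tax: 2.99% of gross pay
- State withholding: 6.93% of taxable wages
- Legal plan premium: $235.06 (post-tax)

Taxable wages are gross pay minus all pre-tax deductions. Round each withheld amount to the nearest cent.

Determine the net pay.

$1,577.18

403(b): $3,070.25 × 0.05 = $153.51
HSA contribution: $204.44
Pre-tax total = $153.51 + $204.44 = $357.95
Taxable wages = $3,070.25 − $357.95 = $2,712.30
Federal withholding: $2,712.30 × 0.2287 = $620.30
State withholding: $2,712.30 × 0.0693 = $187.96
Medicare tax: $3,070.25 × 0.0299 = $91.80
Legal plan premium: $235.06
Total deductions = $153.51 + $204.44 + $620.30 + $187.96 + $91.80 + $235.06 = $1,493.07
Net pay = $3,070.25 − $1,493.07 = $1,577.18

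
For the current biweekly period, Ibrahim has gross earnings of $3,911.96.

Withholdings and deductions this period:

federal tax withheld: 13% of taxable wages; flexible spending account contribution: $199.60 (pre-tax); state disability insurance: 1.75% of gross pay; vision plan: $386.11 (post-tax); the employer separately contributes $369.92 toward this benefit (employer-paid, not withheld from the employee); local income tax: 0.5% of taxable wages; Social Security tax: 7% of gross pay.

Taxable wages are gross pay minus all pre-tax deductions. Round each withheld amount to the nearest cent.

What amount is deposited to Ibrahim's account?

Flexible spending account contribution: $199.60
Taxable wages = $3,911.96 − $199.60 = $3,712.36
Local income tax: $3,712.36 × 0.005 = $18.56
Federal tax withheld: $3,712.36 × 0.13 = $482.61
State disability insurance: $3,911.96 × 0.0175 = $68.46
Social Security tax: $3,911.96 × 0.07 = $273.84
Vision plan: $386.11
(Employer's $369.92 toward vision plan is not withheld from the employee.)
Total deductions = $199.60 + $18.56 + $482.61 + $68.46 + $273.84 + $386.11 = $1,429.18
Net pay = $3,911.96 − $1,429.18 = $2,482.78

$2,482.78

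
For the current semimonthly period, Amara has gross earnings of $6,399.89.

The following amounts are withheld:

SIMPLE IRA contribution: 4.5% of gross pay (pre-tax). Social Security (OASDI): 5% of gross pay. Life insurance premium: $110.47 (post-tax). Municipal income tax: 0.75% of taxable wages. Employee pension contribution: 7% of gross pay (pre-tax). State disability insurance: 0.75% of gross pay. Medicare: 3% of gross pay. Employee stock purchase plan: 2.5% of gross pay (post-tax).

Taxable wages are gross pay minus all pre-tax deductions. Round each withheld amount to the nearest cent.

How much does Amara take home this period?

$4,790.96

Employee pension contribution: $6,399.89 × 0.07 = $447.99
SIMPLE IRA contribution: $6,399.89 × 0.045 = $288.00
Pre-tax total = $447.99 + $288.00 = $735.99
Taxable wages = $6,399.89 − $735.99 = $5,663.90
Municipal income tax: $5,663.90 × 0.0075 = $42.48
Medicare: $6,399.89 × 0.03 = $192.00
Social Security (OASDI): $6,399.89 × 0.05 = $319.99
State disability insurance: $6,399.89 × 0.0075 = $48.00
Employee stock purchase plan: $6,399.89 × 0.025 = $160.00
Life insurance premium: $110.47
Total deductions = $447.99 + $288.00 + $42.48 + $192.00 + $319.99 + $48.00 + $160.00 + $110.47 = $1,608.93
Net pay = $6,399.89 − $1,608.93 = $4,790.96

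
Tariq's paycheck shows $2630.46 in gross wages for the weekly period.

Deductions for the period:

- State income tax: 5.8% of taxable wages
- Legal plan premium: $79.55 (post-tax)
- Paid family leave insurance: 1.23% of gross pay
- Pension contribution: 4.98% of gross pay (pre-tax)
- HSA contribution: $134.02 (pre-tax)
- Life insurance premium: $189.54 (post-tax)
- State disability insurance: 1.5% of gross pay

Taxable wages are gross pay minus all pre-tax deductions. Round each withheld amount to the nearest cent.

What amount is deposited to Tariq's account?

$1887.34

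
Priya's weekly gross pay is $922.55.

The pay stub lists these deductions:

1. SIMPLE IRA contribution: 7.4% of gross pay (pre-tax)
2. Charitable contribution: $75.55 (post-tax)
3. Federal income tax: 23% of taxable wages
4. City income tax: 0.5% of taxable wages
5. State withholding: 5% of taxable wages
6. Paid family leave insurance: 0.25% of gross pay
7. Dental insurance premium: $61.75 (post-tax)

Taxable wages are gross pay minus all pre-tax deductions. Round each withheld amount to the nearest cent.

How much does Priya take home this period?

$471.21

SIMPLE IRA contribution: $922.55 × 0.074 = $68.27
Taxable wages = $922.55 − $68.27 = $854.28
City income tax: $854.28 × 0.005 = $4.27
Federal income tax: $854.28 × 0.23 = $196.48
State withholding: $854.28 × 0.05 = $42.71
Paid family leave insurance: $922.55 × 0.0025 = $2.31
Charitable contribution: $75.55
Dental insurance premium: $61.75
Total deductions = $68.27 + $4.27 + $196.48 + $42.71 + $2.31 + $75.55 + $61.75 = $451.34
Net pay = $922.55 − $451.34 = $471.21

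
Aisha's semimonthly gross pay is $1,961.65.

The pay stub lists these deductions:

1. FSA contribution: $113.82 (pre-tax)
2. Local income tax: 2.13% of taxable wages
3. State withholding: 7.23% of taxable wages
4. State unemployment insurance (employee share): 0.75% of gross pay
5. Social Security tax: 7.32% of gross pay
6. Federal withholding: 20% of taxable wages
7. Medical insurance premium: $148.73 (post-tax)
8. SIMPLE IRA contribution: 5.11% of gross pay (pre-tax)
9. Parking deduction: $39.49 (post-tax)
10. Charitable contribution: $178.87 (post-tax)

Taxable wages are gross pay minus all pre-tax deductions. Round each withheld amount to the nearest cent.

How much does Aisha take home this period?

$709.11

SIMPLE IRA contribution: $1,961.65 × 0.0511 = $100.24
FSA contribution: $113.82
Pre-tax total = $100.24 + $113.82 = $214.06
Taxable wages = $1,961.65 − $214.06 = $1,747.59
Local income tax: $1,747.59 × 0.0213 = $37.22
State withholding: $1,747.59 × 0.0723 = $126.35
Federal withholding: $1,747.59 × 0.2 = $349.52
State unemployment insurance (employee share): $1,961.65 × 0.0075 = $14.71
Social Security tax: $1,961.65 × 0.0732 = $143.59
Charitable contribution: $178.87
Parking deduction: $39.49
Medical insurance premium: $148.73
Total deductions = $100.24 + $113.82 + $37.22 + $126.35 + $349.52 + $14.71 + $143.59 + $178.87 + $39.49 + $148.73 = $1,252.54
Net pay = $1,961.65 − $1,252.54 = $709.11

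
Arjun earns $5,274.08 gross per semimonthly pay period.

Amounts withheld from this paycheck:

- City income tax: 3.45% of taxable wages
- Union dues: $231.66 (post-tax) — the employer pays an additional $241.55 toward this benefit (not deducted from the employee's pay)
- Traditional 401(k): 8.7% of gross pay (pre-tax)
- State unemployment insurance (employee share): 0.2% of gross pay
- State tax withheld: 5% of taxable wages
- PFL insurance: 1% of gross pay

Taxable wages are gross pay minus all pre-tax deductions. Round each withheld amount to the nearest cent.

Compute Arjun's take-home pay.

Traditional 401(k): $5,274.08 × 0.087 = $458.84
Taxable wages = $5,274.08 − $458.84 = $4,815.24
State tax withheld: $4,815.24 × 0.05 = $240.76
City income tax: $4,815.24 × 0.0345 = $166.13
PFL insurance: $5,274.08 × 0.01 = $52.74
State unemployment insurance (employee share): $5,274.08 × 0.002 = $10.55
Union dues: $231.66
(Employer's $241.55 toward union dues is not withheld from the employee.)
Total deductions = $458.84 + $240.76 + $166.13 + $52.74 + $10.55 + $231.66 = $1,160.68
Net pay = $5,274.08 − $1,160.68 = $4,113.40

$4,113.40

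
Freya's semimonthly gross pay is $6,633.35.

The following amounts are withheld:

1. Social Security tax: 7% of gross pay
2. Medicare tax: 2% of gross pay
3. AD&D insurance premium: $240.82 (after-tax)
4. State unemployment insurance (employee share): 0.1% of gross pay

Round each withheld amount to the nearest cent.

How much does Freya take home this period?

$5,788.90

State unemployment insurance (employee share): $6,633.35 × 0.001 = $6.63
Medicare tax: $6,633.35 × 0.02 = $132.67
Social Security tax: $6,633.35 × 0.07 = $464.33
AD&D insurance premium: $240.82
Total deductions = $6.63 + $132.67 + $464.33 + $240.82 = $844.45
Net pay = $6,633.35 − $844.45 = $5,788.90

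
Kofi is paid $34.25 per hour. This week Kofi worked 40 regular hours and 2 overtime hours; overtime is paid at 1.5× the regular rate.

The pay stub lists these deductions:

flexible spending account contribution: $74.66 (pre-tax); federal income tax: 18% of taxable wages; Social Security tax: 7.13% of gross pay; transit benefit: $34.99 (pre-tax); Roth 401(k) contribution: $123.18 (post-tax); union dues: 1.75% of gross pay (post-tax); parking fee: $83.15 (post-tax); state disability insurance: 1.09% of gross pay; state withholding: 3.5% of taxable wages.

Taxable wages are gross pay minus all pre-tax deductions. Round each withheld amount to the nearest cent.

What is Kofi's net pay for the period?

$716.87

Regular pay: 40 × $34.25 = $1,370.00
Overtime pay: 2 × $34.25 × 1.5 = $102.75
Gross pay = $1,370.00 + $102.75 = $1,472.75
Transit benefit: $34.99
Flexible spending account contribution: $74.66
Pre-tax total = $34.99 + $74.66 = $109.65
Taxable wages = $1,472.75 − $109.65 = $1,363.10
Federal income tax: $1,363.10 × 0.18 = $245.36
State withholding: $1,363.10 × 0.035 = $47.71
Social Security tax: $1,472.75 × 0.0713 = $105.01
State disability insurance: $1,472.75 × 0.0109 = $16.05
Parking fee: $83.15
Roth 401(k) contribution: $123.18
Union dues: $1,472.75 × 0.0175 = $25.77
Total deductions = $34.99 + $74.66 + $245.36 + $47.71 + $105.01 + $16.05 + $83.15 + $123.18 + $25.77 = $755.88
Net pay = $1,472.75 − $755.88 = $716.87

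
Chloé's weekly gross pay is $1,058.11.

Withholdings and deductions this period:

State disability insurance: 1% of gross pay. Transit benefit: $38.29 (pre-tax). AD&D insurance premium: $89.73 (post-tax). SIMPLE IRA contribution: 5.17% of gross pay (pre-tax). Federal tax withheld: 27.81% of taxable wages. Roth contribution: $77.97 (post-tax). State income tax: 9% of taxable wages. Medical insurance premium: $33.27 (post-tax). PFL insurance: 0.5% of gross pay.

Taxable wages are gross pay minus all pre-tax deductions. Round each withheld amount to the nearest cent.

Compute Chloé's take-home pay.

SIMPLE IRA contribution: $1,058.11 × 0.0517 = $54.70
Transit benefit: $38.29
Pre-tax total = $54.70 + $38.29 = $92.99
Taxable wages = $1,058.11 − $92.99 = $965.12
Federal tax withheld: $965.12 × 0.2781 = $268.40
State income tax: $965.12 × 0.09 = $86.86
State disability insurance: $1,058.11 × 0.01 = $10.58
PFL insurance: $1,058.11 × 0.005 = $5.29
AD&D insurance premium: $89.73
Roth contribution: $77.97
Medical insurance premium: $33.27
Total deductions = $54.70 + $38.29 + $268.40 + $86.86 + $10.58 + $5.29 + $89.73 + $77.97 + $33.27 = $665.09
Net pay = $1,058.11 − $665.09 = $393.02

$393.02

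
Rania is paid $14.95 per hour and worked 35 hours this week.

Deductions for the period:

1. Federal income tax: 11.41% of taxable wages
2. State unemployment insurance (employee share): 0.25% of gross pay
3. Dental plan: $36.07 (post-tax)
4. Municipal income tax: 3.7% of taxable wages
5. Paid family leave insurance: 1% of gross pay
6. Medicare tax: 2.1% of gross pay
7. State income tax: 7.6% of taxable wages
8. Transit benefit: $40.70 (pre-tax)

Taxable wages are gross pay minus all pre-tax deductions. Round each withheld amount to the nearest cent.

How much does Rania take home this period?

$319.37

Gross pay: 35 × $14.95 = $523.25
Transit benefit: $40.70
Taxable wages = $523.25 − $40.70 = $482.55
Federal income tax: $482.55 × 0.1141 = $55.06
Municipal income tax: $482.55 × 0.037 = $17.85
State income tax: $482.55 × 0.076 = $36.67
Medicare tax: $523.25 × 0.021 = $10.99
State unemployment insurance (employee share): $523.25 × 0.0025 = $1.31
Paid family leave insurance: $523.25 × 0.01 = $5.23
Dental plan: $36.07
Total deductions = $40.70 + $55.06 + $17.85 + $36.67 + $10.99 + $1.31 + $5.23 + $36.07 = $203.88
Net pay = $523.25 − $203.88 = $319.37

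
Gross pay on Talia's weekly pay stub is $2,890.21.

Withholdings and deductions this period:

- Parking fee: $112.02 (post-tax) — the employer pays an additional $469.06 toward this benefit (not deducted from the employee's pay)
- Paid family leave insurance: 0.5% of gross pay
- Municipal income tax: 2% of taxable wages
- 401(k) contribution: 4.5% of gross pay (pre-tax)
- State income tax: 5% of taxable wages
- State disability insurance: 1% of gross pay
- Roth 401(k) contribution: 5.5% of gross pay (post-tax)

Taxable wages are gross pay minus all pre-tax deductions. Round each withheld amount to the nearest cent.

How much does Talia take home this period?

401(k) contribution: $2,890.21 × 0.045 = $130.06
Taxable wages = $2,890.21 − $130.06 = $2,760.15
State income tax: $2,760.15 × 0.05 = $138.01
Municipal income tax: $2,760.15 × 0.02 = $55.20
Paid family leave insurance: $2,890.21 × 0.005 = $14.45
State disability insurance: $2,890.21 × 0.01 = $28.90
Roth 401(k) contribution: $2,890.21 × 0.055 = $158.96
Parking fee: $112.02
(Employer's $469.06 toward parking fee is not withheld from the employee.)
Total deductions = $130.06 + $138.01 + $55.20 + $14.45 + $28.90 + $158.96 + $112.02 = $637.60
Net pay = $2,890.21 − $637.60 = $2,252.61

$2,252.61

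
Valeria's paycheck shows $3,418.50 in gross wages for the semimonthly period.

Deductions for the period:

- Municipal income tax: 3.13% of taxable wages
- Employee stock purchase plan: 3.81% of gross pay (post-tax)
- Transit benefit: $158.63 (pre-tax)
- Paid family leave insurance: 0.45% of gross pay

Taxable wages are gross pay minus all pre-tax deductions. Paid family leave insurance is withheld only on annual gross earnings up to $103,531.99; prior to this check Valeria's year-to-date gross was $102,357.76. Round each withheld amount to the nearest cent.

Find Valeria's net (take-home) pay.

$3,022.32

Transit benefit: $158.63
Taxable wages = $3,418.50 − $158.63 = $3,259.87
Municipal income tax: $3,259.87 × 0.0313 = $102.03
Paid family leave insurance: only $103,531.99 − $102,357.76 = $1,174.23 of this check is subject → $1,174.23 × 0.0045 = $5.28
Employee stock purchase plan: $3,418.50 × 0.0381 = $130.24
Total deductions = $158.63 + $102.03 + $5.28 + $130.24 = $396.18
Net pay = $3,418.50 − $396.18 = $3,022.32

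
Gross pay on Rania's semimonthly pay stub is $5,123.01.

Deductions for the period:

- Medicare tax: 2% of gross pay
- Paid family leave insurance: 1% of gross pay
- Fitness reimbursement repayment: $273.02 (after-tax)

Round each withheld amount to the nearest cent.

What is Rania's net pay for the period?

$4,696.30

Paid family leave insurance: $5,123.01 × 0.01 = $51.23
Medicare tax: $5,123.01 × 0.02 = $102.46
Fitness reimbursement repayment: $273.02
Total deductions = $51.23 + $102.46 + $273.02 = $426.71
Net pay = $5,123.01 − $426.71 = $4,696.30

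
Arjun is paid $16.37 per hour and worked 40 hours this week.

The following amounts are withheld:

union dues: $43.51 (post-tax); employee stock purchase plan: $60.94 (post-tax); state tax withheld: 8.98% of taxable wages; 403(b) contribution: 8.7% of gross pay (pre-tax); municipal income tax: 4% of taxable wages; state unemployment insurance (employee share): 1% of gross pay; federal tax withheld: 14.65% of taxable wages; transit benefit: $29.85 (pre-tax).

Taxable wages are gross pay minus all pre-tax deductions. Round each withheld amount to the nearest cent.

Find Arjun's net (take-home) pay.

Gross pay: 40 × $16.37 = $654.80
403(b) contribution: $654.80 × 0.087 = $56.97
Transit benefit: $29.85
Pre-tax total = $56.97 + $29.85 = $86.82
Taxable wages = $654.80 − $86.82 = $567.98
Federal tax withheld: $567.98 × 0.1465 = $83.21
Municipal income tax: $567.98 × 0.04 = $22.72
State tax withheld: $567.98 × 0.0898 = $51.00
State unemployment insurance (employee share): $654.80 × 0.01 = $6.55
Union dues: $43.51
Employee stock purchase plan: $60.94
Total deductions = $56.97 + $29.85 + $83.21 + $22.72 + $51.00 + $6.55 + $43.51 + $60.94 = $354.75
Net pay = $654.80 − $354.75 = $300.05

$300.05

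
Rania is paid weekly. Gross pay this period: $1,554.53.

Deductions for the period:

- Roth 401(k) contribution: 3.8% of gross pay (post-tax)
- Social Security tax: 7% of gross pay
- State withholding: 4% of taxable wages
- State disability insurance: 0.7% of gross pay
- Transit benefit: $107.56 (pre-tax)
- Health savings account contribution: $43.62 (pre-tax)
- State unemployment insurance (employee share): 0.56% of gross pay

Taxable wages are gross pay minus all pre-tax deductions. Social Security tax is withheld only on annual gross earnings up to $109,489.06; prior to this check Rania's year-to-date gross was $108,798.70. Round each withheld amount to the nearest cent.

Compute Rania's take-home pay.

$1,220.23

Health savings account contribution: $43.62
Transit benefit: $107.56
Pre-tax total = $43.62 + $107.56 = $151.18
Taxable wages = $1,554.53 − $151.18 = $1,403.35
State withholding: $1,403.35 × 0.04 = $56.13
Social Security tax: only $109,489.06 − $108,798.70 = $690.36 of this check is subject → $690.36 × 0.07 = $48.33
State disability insurance: $1,554.53 × 0.007 = $10.88
State unemployment insurance (employee share): $1,554.53 × 0.0056 = $8.71
Roth 401(k) contribution: $1,554.53 × 0.038 = $59.07
Total deductions = $43.62 + $107.56 + $56.13 + $48.33 + $10.88 + $8.71 + $59.07 = $334.30
Net pay = $1,554.53 − $334.30 = $1,220.23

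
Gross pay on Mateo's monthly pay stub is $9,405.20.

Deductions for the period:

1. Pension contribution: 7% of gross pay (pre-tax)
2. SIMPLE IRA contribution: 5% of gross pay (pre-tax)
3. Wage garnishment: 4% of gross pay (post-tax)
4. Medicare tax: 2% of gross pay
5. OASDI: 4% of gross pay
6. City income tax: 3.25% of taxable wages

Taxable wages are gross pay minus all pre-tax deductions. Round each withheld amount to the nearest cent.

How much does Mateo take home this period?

$7,067.07

Pension contribution: $9,405.20 × 0.07 = $658.36
SIMPLE IRA contribution: $9,405.20 × 0.05 = $470.26
Pre-tax total = $658.36 + $470.26 = $1,128.62
Taxable wages = $9,405.20 − $1,128.62 = $8,276.58
City income tax: $8,276.58 × 0.0325 = $268.99
OASDI: $9,405.20 × 0.04 = $376.21
Medicare tax: $9,405.20 × 0.02 = $188.10
Wage garnishment: $9,405.20 × 0.04 = $376.21
Total deductions = $658.36 + $470.26 + $268.99 + $376.21 + $188.10 + $376.21 = $2,338.13
Net pay = $9,405.20 − $2,338.13 = $7,067.07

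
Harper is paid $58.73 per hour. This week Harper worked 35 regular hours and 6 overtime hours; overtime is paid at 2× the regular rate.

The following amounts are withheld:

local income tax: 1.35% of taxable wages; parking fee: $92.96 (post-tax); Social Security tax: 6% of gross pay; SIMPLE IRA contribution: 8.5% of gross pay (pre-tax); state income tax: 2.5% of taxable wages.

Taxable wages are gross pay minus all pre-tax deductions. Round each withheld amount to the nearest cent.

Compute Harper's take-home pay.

$2169.86

Regular pay: 35 × $58.73 = $2055.55
Overtime pay: 6 × $58.73 × 2 = $704.76
Gross pay = $2055.55 + $704.76 = $2760.31
SIMPLE IRA contribution: $2760.31 × 0.085 = $234.63
Taxable wages = $2760.31 − $234.63 = $2525.68
State income tax: $2525.68 × 0.025 = $63.14
Local income tax: $2525.68 × 0.0135 = $34.10
Social Security tax: $2760.31 × 0.06 = $165.62
Parking fee: $92.96
Total deductions = $234.63 + $63.14 + $34.10 + $165.62 + $92.96 = $590.45
Net pay = $2760.31 − $590.45 = $2169.86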